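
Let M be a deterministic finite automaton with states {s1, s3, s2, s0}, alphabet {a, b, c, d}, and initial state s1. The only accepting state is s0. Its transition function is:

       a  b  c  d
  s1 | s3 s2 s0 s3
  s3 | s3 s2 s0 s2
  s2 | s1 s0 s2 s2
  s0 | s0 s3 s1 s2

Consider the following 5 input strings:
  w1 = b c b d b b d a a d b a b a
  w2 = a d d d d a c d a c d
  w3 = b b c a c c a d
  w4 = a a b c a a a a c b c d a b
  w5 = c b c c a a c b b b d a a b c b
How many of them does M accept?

w1:
  start at s1
  read 'b': s1 → s2
  read 'c': s2 → s2
  read 'b': s2 → s0
  read 'd': s0 → s2
  read 'b': s2 → s0
  read 'b': s0 → s3
  read 'd': s3 → s2
  read 'a': s2 → s1
  read 'a': s1 → s3
  read 'd': s3 → s2
  read 'b': s2 → s0
  read 'a': s0 → s0
  read 'b': s0 → s3
  read 'a': s3 → s3
  end s3, rejected
w2:
  start at s1
  read 'a': s1 → s3
  read 'd': s3 → s2
  read 'd': s2 → s2
  read 'd': s2 → s2
  read 'd': s2 → s2
  read 'a': s2 → s1
  read 'c': s1 → s0
  read 'd': s0 → s2
  read 'a': s2 → s1
  read 'c': s1 → s0
  read 'd': s0 → s2
  end s2, rejected
w3:
  start at s1
  read 'b': s1 → s2
  read 'b': s2 → s0
  read 'c': s0 → s1
  read 'a': s1 → s3
  read 'c': s3 → s0
  read 'c': s0 → s1
  read 'a': s1 → s3
  read 'd': s3 → s2
  end s2, rejected
w4:
  start at s1
  read 'a': s1 → s3
  read 'a': s3 → s3
  read 'b': s3 → s2
  read 'c': s2 → s2
  read 'a': s2 → s1
  read 'a': s1 → s3
  read 'a': s3 → s3
  read 'a': s3 → s3
  read 'c': s3 → s0
  read 'b': s0 → s3
  read 'c': s3 → s0
  read 'd': s0 → s2
  read 'a': s2 → s1
  read 'b': s1 → s2
  end s2, rejected
w5:
  start at s1
  read 'c': s1 → s0
  read 'b': s0 → s3
  read 'c': s3 → s0
  read 'c': s0 → s1
  read 'a': s1 → s3
  read 'a': s3 → s3
  read 'c': s3 → s0
  read 'b': s0 → s3
  read 'b': s3 → s2
  read 'b': s2 → s0
  read 'd': s0 → s2
  read 'a': s2 → s1
  read 'a': s1 → s3
  read 'b': s3 → s2
  read 'c': s2 → s2
  read 'b': s2 → s0
  end s0, accepted

1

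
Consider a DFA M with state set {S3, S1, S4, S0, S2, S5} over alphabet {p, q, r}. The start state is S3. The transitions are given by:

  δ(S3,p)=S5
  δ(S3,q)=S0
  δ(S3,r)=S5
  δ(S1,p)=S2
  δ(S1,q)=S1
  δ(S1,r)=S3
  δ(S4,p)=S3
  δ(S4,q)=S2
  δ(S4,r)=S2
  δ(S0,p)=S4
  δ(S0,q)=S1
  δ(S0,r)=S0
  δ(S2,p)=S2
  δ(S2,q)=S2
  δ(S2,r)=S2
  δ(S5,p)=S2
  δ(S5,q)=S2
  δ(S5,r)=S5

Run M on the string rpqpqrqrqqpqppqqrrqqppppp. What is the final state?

Trace: S3 -r-> S5 -p-> S2 -q-> S2 -p-> S2 -q-> S2 -r-> S2 -q-> S2 -r-> S2 -q-> S2 -q-> S2 -p-> S2 -q-> S2 -p-> S2 -p-> S2 -q-> S2 -q-> S2 -r-> S2 -r-> S2 -q-> S2 -q-> S2 -p-> S2 -p-> S2 -p-> S2 -p-> S2 -p-> S2

S2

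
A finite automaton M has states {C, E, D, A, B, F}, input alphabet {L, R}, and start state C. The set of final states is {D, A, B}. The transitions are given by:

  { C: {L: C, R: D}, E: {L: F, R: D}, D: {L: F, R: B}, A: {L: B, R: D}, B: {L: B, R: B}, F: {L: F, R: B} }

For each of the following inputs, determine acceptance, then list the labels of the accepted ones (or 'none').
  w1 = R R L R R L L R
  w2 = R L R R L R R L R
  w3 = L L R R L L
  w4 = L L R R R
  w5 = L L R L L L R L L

w1, w2, w3, w4, w5

w1: Trace: C -R-> D -R-> B -L-> B -R-> B -R-> B -L-> B -L-> B -R-> B  → end B, accepted
w2: Trace: C -R-> D -L-> F -R-> B -R-> B -L-> B -R-> B -R-> B -L-> B -R-> B  → end B, accepted
w3: Trace: C -L-> C -L-> C -R-> D -R-> B -L-> B -L-> B  → end B, accepted
w4: Trace: C -L-> C -L-> C -R-> D -R-> B -R-> B  → end B, accepted
w5: Trace: C -L-> C -L-> C -R-> D -L-> F -L-> F -L-> F -R-> B -L-> B -L-> B  → end B, accepted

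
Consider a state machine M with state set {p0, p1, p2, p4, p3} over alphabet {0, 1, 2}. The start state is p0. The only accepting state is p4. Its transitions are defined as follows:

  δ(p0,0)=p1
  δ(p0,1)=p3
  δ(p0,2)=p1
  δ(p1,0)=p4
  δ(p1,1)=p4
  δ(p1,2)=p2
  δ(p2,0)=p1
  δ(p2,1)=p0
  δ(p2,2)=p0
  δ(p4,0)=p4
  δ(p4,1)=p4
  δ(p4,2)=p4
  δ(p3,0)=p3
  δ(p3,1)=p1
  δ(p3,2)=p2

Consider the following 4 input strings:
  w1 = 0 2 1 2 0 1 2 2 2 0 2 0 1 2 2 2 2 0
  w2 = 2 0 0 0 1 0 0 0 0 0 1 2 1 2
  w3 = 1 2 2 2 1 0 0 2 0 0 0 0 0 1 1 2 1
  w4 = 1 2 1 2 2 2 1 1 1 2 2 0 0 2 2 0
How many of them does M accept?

w1: Trace: p0 -0-> p1 -2-> p2 -1-> p0 -2-> p1 -0-> p4 -1-> p4 -2-> p4 -2-> p4 -2-> p4 -0-> p4 -2-> p4 -0-> p4 -1-> p4 -2-> p4 -2-> p4 -2-> p4 -2-> p4 -0-> p4  → end p4, accepted
w2: Trace: p0 -2-> p1 -0-> p4 -0-> p4 -0-> p4 -1-> p4 -0-> p4 -0-> p4 -0-> p4 -0-> p4 -0-> p4 -1-> p4 -2-> p4 -1-> p4 -2-> p4  → end p4, accepted
w3: Trace: p0 -1-> p3 -2-> p2 -2-> p0 -2-> p1 -1-> p4 -0-> p4 -0-> p4 -2-> p4 -0-> p4 -0-> p4 -0-> p4 -0-> p4 -0-> p4 -1-> p4 -1-> p4 -2-> p4 -1-> p4  → end p4, accepted
w4: Trace: p0 -1-> p3 -2-> p2 -1-> p0 -2-> p1 -2-> p2 -2-> p0 -1-> p3 -1-> p1 -1-> p4 -2-> p4 -2-> p4 -0-> p4 -0-> p4 -2-> p4 -2-> p4 -0-> p4  → end p4, accepted

4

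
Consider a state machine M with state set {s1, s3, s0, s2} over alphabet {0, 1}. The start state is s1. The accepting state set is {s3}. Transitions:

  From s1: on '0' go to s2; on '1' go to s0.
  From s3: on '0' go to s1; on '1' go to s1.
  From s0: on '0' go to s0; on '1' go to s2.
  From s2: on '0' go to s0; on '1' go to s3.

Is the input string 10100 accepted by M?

Trace: s1 -1-> s0 -0-> s0 -1-> s2 -0-> s0 -0-> s0
End state s0 is not accepting.

No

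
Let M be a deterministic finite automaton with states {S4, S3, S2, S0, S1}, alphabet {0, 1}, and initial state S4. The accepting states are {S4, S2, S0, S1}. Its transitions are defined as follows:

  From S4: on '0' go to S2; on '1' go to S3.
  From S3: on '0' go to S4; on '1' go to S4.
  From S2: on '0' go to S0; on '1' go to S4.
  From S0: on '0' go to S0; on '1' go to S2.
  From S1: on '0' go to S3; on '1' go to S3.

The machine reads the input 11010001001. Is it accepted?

Trace: S4 -1-> S3 -1-> S4 -0-> S2 -1-> S4 -0-> S2 -0-> S0 -0-> S0 -1-> S2 -0-> S0 -0-> S0 -1-> S2
End state S2 is accepting.

Yes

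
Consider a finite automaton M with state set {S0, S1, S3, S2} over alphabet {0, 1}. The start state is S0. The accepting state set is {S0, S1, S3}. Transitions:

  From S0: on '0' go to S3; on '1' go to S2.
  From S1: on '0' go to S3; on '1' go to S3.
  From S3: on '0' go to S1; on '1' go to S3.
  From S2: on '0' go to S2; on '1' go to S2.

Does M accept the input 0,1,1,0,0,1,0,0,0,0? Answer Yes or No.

Yes

Trace: S0 -0-> S3 -1-> S3 -1-> S3 -0-> S1 -0-> S3 -1-> S3 -0-> S1 -0-> S3 -0-> S1 -0-> S3
End state S3 is accepting.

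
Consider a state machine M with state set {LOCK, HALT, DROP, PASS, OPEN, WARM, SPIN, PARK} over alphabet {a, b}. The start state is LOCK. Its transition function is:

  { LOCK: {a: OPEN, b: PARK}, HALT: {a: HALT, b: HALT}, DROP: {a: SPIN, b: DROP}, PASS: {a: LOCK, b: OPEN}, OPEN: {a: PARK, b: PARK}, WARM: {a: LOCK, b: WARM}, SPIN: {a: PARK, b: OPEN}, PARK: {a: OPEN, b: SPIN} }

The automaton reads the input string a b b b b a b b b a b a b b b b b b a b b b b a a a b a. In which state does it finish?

Trace: LOCK -a-> OPEN -b-> PARK -b-> SPIN -b-> OPEN -b-> PARK -a-> OPEN -b-> PARK -b-> SPIN -b-> OPEN -a-> PARK -b-> SPIN -a-> PARK -b-> SPIN -b-> OPEN -b-> PARK -b-> SPIN -b-> OPEN -b-> PARK -a-> OPEN -b-> PARK -b-> SPIN -b-> OPEN -b-> PARK -a-> OPEN -a-> PARK -a-> OPEN -b-> PARK -a-> OPEN

OPEN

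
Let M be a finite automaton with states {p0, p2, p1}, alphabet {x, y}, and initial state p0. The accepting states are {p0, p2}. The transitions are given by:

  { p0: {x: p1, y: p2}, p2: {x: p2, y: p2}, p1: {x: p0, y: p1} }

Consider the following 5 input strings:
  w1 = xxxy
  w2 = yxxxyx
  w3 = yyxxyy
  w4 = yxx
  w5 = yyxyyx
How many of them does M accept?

w1: p0 → p1 → p0 → p1 → p1  → end p1, rejected
w2: p0 → p2 → p2 → p2 → p2 → p2 → p2  → end p2, accepted
w3: p0 → p2 → p2 → p2 → p2 → p2 → p2  → end p2, accepted
w4: p0 → p2 → p2 → p2  → end p2, accepted
w5: p0 → p2 → p2 → p2 → p2 → p2 → p2  → end p2, accepted

4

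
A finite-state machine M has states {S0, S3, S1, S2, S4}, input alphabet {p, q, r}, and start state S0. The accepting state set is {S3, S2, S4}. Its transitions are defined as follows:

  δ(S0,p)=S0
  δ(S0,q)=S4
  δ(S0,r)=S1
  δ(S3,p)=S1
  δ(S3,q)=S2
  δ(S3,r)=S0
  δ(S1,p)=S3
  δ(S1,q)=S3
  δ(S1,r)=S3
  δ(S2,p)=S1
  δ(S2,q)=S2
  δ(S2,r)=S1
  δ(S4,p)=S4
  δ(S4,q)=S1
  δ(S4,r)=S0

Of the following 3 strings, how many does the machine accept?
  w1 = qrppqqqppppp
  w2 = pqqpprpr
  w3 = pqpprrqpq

2

w1:
  start at S0
  read 'q': S0 → S4
  read 'r': S4 → S0
  read 'p': S0 → S0
  read 'p': S0 → S0
  read 'q': S0 → S4
  read 'q': S4 → S1
  read 'q': S1 → S3
  read 'p': S3 → S1
  read 'p': S1 → S3
  read 'p': S3 → S1
  read 'p': S1 → S3
  read 'p': S3 → S1
  end S1, rejected
w2:
  start at S0
  read 'p': S0 → S0
  read 'q': S0 → S4
  read 'q': S4 → S1
  read 'p': S1 → S3
  read 'p': S3 → S1
  read 'r': S1 → S3
  read 'p': S3 → S1
  read 'r': S1 → S3
  end S3, accepted
w3:
  start at S0
  read 'p': S0 → S0
  read 'q': S0 → S4
  read 'p': S4 → S4
  read 'p': S4 → S4
  read 'r': S4 → S0
  read 'r': S0 → S1
  read 'q': S1 → S3
  read 'p': S3 → S1
  read 'q': S1 → S3
  end S3, accepted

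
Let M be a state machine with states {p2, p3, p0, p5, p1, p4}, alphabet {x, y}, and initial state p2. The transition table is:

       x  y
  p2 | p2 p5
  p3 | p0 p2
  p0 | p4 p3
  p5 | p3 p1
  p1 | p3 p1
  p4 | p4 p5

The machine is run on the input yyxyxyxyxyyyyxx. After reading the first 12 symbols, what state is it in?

start at p2
read 'y': p2 → p5
read 'y': p5 → p1
read 'x': p1 → p3
read 'y': p3 → p2
read 'x': p2 → p2
read 'y': p2 → p5
read 'x': p5 → p3
read 'y': p3 → p2
read 'x': p2 → p2
read 'y': p2 → p5
read 'y': p5 → p1
read 'y': p1 → p1
After 12 symbols: p1.

p1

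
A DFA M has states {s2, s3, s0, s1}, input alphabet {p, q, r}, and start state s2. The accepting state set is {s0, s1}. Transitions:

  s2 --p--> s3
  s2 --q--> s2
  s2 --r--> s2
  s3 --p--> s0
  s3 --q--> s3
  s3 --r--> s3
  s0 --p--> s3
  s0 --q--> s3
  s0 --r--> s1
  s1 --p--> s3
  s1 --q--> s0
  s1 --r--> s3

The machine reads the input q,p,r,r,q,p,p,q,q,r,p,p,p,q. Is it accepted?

No

s2 → s2 → s3 → s3 → s3 → s3 → s0 → s3 → s3 → s3 → s3 → s0 → s3 → s0 → s3
End state s3 is not accepting.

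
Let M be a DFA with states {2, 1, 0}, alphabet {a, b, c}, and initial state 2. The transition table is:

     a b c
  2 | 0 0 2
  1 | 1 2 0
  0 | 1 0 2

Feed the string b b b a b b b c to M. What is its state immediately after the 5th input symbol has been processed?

2

2 → 0 → 0 → 0 → 1 → 2
After 5 symbols: 2.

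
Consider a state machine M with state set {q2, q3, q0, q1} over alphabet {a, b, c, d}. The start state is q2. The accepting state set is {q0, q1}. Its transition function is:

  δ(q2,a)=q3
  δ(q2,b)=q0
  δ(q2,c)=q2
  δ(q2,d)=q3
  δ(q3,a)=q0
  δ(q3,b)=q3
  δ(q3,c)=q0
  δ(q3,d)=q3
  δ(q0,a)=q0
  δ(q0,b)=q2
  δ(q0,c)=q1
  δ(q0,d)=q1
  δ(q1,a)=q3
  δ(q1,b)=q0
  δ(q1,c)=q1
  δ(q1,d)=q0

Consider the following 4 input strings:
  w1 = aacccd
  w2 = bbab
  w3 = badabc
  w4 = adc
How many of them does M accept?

3

w1: Trace: q2 -a-> q3 -a-> q0 -c-> q1 -c-> q1 -c-> q1 -d-> q0  → end q0, accepted
w2: Trace: q2 -b-> q0 -b-> q2 -a-> q3 -b-> q3  → end q3, rejected
w3: Trace: q2 -b-> q0 -a-> q0 -d-> q1 -a-> q3 -b-> q3 -c-> q0  → end q0, accepted
w4: Trace: q2 -a-> q3 -d-> q3 -c-> q0  → end q0, accepted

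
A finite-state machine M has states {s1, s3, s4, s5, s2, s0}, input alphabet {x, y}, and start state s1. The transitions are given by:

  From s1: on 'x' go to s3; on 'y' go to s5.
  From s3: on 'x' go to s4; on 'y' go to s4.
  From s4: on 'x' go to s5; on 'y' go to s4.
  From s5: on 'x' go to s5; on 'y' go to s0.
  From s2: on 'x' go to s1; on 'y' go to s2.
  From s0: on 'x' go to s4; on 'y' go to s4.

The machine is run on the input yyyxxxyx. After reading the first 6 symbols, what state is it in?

Trace: s1 -y-> s5 -y-> s0 -y-> s4 -x-> s5 -x-> s5 -x-> s5
After 6 symbols: s5.

s5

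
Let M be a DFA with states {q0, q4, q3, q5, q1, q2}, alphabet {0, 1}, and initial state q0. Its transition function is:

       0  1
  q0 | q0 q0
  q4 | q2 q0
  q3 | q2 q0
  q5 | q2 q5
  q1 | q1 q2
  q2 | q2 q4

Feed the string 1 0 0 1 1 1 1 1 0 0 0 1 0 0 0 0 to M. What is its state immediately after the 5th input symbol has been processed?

Trace: q0 -1-> q0 -0-> q0 -0-> q0 -1-> q0 -1-> q0
After 5 symbols: q0.

q0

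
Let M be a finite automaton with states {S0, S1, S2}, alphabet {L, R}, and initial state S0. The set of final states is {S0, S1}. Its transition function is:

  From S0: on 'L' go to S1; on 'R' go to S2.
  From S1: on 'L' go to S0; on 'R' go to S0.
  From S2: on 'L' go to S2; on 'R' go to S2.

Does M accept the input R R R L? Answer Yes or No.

No

S0 → S2 → S2 → S2 → S2
End state S2 is not accepting.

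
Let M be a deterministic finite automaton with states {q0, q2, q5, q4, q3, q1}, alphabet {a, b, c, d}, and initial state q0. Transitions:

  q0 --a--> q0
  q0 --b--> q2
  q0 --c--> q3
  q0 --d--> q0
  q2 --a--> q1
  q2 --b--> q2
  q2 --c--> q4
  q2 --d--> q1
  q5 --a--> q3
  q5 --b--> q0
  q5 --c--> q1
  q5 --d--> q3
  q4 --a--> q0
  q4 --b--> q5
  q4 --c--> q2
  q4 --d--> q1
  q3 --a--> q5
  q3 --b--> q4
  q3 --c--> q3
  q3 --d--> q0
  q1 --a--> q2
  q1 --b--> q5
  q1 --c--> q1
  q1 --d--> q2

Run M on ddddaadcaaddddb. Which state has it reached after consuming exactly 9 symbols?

start at q0
read 'd': q0 → q0
read 'd': q0 → q0
read 'd': q0 → q0
read 'd': q0 → q0
read 'a': q0 → q0
read 'a': q0 → q0
read 'd': q0 → q0
read 'c': q0 → q3
read 'a': q3 → q5
After 9 symbols: q5.

q5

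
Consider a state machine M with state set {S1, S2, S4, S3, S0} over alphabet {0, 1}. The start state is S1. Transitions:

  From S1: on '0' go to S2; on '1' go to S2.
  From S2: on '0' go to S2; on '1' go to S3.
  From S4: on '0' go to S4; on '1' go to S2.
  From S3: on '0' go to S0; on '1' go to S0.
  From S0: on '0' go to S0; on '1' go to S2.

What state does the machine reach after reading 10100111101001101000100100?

S1 → S2 → S2 → S3 → S0 → S0 → S2 → S3 → S0 → S2 → S2 → S3 → S0 → S0 → S2 → S3 → S0 → S2 → S2 → S2 → S2 → S3 → S0 → S0 → S2 → S2 → S2

S2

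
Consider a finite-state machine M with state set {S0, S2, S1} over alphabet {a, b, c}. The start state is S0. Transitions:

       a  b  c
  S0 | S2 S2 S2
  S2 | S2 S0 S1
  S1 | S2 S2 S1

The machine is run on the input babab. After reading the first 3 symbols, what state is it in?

start at S0
read 'b': S0 → S2
read 'a': S2 → S2
read 'b': S2 → S0
After 3 symbols: S0.

S0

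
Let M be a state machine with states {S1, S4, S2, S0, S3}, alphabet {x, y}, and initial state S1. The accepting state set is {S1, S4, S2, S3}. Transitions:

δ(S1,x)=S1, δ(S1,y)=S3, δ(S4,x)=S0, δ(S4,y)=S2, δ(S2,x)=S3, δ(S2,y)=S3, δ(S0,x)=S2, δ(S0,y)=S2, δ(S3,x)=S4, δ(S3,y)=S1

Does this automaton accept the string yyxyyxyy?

start at S1
read 'y': S1 → S3
read 'y': S3 → S1
read 'x': S1 → S1
read 'y': S1 → S3
read 'y': S3 → S1
read 'x': S1 → S1
read 'y': S1 → S3
read 'y': S3 → S1
End state S1 is accepting.

Yes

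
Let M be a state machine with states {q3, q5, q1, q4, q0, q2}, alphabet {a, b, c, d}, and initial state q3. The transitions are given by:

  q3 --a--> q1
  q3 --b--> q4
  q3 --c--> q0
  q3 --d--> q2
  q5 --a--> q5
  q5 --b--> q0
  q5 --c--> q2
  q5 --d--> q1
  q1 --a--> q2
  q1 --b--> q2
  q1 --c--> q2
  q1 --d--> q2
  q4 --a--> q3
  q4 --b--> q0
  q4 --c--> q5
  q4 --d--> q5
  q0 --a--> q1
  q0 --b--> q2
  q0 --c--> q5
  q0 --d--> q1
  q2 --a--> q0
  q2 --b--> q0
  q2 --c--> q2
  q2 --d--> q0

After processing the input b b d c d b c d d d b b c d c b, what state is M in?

q0

q3 → q4 → q0 → q1 → q2 → q0 → q2 → q2 → q0 → q1 → q2 → q0 → q2 → q2 → q0 → q5 → q0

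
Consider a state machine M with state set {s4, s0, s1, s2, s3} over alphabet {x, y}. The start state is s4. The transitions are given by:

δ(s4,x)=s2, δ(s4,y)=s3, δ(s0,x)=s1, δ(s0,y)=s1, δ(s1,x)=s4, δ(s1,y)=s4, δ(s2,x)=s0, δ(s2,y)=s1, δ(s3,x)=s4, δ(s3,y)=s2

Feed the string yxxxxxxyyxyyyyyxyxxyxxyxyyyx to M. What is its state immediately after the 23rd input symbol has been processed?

s1

start at s4
read 'y': s4 → s3
read 'x': s3 → s4
read 'x': s4 → s2
read 'x': s2 → s0
read 'x': s0 → s1
read 'x': s1 → s4
read 'x': s4 → s2
read 'y': s2 → s1
read 'y': s1 → s4
read 'x': s4 → s2
read 'y': s2 → s1
read 'y': s1 → s4
read 'y': s4 → s3
read 'y': s3 → s2
read 'y': s2 → s1
read 'x': s1 → s4
read 'y': s4 → s3
read 'x': s3 → s4
read 'x': s4 → s2
read 'y': s2 → s1
read 'x': s1 → s4
read 'x': s4 → s2
read 'y': s2 → s1
After 23 symbols: s1.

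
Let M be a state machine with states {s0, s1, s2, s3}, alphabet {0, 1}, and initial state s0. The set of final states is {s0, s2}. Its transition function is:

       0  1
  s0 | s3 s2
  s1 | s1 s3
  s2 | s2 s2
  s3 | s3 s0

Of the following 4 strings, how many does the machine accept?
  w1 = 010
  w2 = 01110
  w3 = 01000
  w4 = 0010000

1

w1:
  start at s0
  read '0': s0 → s3
  read '1': s3 → s0
  read '0': s0 → s3
  end s3, rejected
w2:
  start at s0
  read '0': s0 → s3
  read '1': s3 → s0
  read '1': s0 → s2
  read '1': s2 → s2
  read '0': s2 → s2
  end s2, accepted
w3:
  start at s0
  read '0': s0 → s3
  read '1': s3 → s0
  read '0': s0 → s3
  read '0': s3 → s3
  read '0': s3 → s3
  end s3, rejected
w4:
  start at s0
  read '0': s0 → s3
  read '0': s3 → s3
  read '1': s3 → s0
  read '0': s0 → s3
  read '0': s3 → s3
  read '0': s3 → s3
  read '0': s3 → s3
  end s3, rejected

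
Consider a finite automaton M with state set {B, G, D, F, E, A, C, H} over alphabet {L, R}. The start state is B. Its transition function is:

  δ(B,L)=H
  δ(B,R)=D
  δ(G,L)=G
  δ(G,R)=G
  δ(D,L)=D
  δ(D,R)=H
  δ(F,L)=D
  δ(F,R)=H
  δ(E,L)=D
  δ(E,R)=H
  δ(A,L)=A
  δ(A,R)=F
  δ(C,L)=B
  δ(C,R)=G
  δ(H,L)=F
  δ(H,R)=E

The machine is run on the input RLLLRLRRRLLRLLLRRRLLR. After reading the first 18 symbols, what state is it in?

start at B
read 'R': B → D
read 'L': D → D
read 'L': D → D
read 'L': D → D
read 'R': D → H
read 'L': H → F
read 'R': F → H
read 'R': H → E
read 'R': E → H
read 'L': H → F
read 'L': F → D
read 'R': D → H
read 'L': H → F
read 'L': F → D
read 'L': D → D
read 'R': D → H
read 'R': H → E
read 'R': E → H
After 18 symbols: H.

H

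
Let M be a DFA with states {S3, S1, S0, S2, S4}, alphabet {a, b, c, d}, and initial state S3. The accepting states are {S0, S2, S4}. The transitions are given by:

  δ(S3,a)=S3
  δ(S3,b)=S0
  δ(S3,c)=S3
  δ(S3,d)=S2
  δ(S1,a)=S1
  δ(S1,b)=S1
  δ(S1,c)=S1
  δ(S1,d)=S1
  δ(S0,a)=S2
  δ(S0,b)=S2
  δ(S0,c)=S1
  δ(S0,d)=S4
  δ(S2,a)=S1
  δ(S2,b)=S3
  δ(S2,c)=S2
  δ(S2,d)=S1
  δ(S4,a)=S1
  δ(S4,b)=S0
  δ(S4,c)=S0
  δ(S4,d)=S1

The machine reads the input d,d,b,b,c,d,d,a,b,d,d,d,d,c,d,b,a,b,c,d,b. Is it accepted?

start at S3
read 'd': S3 → S2
read 'd': S2 → S1
read 'b': S1 → S1
read 'b': S1 → S1
read 'c': S1 → S1
read 'd': S1 → S1
read 'd': S1 → S1
read 'a': S1 → S1
read 'b': S1 → S1
read 'd': S1 → S1
read 'd': S1 → S1
read 'd': S1 → S1
read 'd': S1 → S1
read 'c': S1 → S1
read 'd': S1 → S1
read 'b': S1 → S1
read 'a': S1 → S1
read 'b': S1 → S1
read 'c': S1 → S1
read 'd': S1 → S1
read 'b': S1 → S1
End state S1 is not accepting.

No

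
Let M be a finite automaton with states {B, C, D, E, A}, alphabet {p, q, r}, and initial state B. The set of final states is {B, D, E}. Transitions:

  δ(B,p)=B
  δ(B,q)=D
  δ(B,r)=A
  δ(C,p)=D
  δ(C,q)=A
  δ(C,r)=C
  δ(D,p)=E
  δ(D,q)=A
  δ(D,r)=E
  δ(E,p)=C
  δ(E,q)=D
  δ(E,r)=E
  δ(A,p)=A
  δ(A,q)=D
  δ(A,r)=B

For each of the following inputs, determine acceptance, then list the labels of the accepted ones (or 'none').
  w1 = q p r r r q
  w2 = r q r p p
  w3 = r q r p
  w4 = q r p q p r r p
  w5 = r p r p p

w1, w2, w5

w1: Trace: B -q-> D -p-> E -r-> E -r-> E -r-> E -q-> D  → end D, accepted
w2: Trace: B -r-> A -q-> D -r-> E -p-> C -p-> D  → end D, accepted
w3: Trace: B -r-> A -q-> D -r-> E -p-> C  → end C, rejected
w4: Trace: B -q-> D -r-> E -p-> C -q-> A -p-> A -r-> B -r-> A -p-> A  → end A, rejected
w5: Trace: B -r-> A -p-> A -r-> B -p-> B -p-> B  → end B, accepted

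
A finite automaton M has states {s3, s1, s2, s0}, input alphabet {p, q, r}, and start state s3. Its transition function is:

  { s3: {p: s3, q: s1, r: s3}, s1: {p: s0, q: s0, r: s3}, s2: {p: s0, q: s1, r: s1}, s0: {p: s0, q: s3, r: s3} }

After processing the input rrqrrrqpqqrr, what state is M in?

s3

Trace: s3 -r-> s3 -r-> s3 -q-> s1 -r-> s3 -r-> s3 -r-> s3 -q-> s1 -p-> s0 -q-> s3 -q-> s1 -r-> s3 -r-> s3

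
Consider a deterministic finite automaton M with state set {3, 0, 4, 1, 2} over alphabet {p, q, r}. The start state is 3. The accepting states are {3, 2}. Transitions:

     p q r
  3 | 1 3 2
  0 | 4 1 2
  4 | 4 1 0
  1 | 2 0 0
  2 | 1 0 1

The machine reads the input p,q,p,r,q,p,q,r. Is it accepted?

3 → 1 → 0 → 4 → 0 → 1 → 2 → 0 → 2
End state 2 is accepting.

Yes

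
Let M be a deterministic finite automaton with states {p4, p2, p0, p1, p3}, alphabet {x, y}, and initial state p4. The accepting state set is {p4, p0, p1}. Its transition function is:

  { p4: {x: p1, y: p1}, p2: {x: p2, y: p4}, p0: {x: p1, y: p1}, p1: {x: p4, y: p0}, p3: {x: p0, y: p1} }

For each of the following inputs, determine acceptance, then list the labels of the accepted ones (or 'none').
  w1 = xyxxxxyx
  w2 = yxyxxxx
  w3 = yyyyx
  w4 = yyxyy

w1, w2, w3, w4

w1: Trace: p4 -x-> p1 -y-> p0 -x-> p1 -x-> p4 -x-> p1 -x-> p4 -y-> p1 -x-> p4  → end p4, accepted
w2: Trace: p4 -y-> p1 -x-> p4 -y-> p1 -x-> p4 -x-> p1 -x-> p4 -x-> p1  → end p1, accepted
w3: Trace: p4 -y-> p1 -y-> p0 -y-> p1 -y-> p0 -x-> p1  → end p1, accepted
w4: Trace: p4 -y-> p1 -y-> p0 -x-> p1 -y-> p0 -y-> p1  → end p1, accepted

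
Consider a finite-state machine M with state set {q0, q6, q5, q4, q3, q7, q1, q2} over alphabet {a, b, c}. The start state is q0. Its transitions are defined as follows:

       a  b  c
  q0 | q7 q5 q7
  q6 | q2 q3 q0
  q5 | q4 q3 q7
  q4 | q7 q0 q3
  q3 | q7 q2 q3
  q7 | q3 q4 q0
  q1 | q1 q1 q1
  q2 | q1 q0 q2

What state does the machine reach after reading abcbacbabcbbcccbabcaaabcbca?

q1

start at q0
read 'a': q0 → q7
read 'b': q7 → q4
read 'c': q4 → q3
read 'b': q3 → q2
read 'a': q2 → q1
read 'c': q1 → q1
read 'b': q1 → q1
read 'a': q1 → q1
read 'b': q1 → q1
read 'c': q1 → q1
read 'b': q1 → q1
read 'b': q1 → q1
read 'c': q1 → q1
read 'c': q1 → q1
read 'c': q1 → q1
read 'b': q1 → q1
read 'a': q1 → q1
read 'b': q1 → q1
read 'c': q1 → q1
read 'a': q1 → q1
read 'a': q1 → q1
read 'a': q1 → q1
read 'b': q1 → q1
read 'c': q1 → q1
read 'b': q1 → q1
read 'c': q1 → q1
read 'a': q1 → q1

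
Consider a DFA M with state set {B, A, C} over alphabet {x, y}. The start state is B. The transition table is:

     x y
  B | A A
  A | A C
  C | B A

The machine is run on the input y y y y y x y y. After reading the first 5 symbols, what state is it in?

A

Trace: B -y-> A -y-> C -y-> A -y-> C -y-> A
After 5 symbols: A.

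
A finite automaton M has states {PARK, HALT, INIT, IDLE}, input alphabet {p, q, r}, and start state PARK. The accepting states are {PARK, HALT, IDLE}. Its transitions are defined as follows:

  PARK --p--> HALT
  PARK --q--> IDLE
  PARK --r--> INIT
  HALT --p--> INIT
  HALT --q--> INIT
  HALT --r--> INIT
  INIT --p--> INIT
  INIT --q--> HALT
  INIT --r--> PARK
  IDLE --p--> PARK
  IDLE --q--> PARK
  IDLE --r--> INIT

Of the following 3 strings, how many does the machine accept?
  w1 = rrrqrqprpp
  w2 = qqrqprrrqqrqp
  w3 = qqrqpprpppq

1

w1:
  start at PARK
  read 'r': PARK → INIT
  read 'r': INIT → PARK
  read 'r': PARK → INIT
  read 'q': INIT → HALT
  read 'r': HALT → INIT
  read 'q': INIT → HALT
  read 'p': HALT → INIT
  read 'r': INIT → PARK
  read 'p': PARK → HALT
  read 'p': HALT → INIT
  end INIT, rejected
w2:
  start at PARK
  read 'q': PARK → IDLE
  read 'q': IDLE → PARK
  read 'r': PARK → INIT
  read 'q': INIT → HALT
  read 'p': HALT → INIT
  read 'r': INIT → PARK
  read 'r': PARK → INIT
  read 'r': INIT → PARK
  read 'q': PARK → IDLE
  read 'q': IDLE → PARK
  read 'r': PARK → INIT
  read 'q': INIT → HALT
  read 'p': HALT → INIT
  end INIT, rejected
w3:
  start at PARK
  read 'q': PARK → IDLE
  read 'q': IDLE → PARK
  read 'r': PARK → INIT
  read 'q': INIT → HALT
  read 'p': HALT → INIT
  read 'p': INIT → INIT
  read 'r': INIT → PARK
  read 'p': PARK → HALT
  read 'p': HALT → INIT
  read 'p': INIT → INIT
  read 'q': INIT → HALT
  end HALT, accepted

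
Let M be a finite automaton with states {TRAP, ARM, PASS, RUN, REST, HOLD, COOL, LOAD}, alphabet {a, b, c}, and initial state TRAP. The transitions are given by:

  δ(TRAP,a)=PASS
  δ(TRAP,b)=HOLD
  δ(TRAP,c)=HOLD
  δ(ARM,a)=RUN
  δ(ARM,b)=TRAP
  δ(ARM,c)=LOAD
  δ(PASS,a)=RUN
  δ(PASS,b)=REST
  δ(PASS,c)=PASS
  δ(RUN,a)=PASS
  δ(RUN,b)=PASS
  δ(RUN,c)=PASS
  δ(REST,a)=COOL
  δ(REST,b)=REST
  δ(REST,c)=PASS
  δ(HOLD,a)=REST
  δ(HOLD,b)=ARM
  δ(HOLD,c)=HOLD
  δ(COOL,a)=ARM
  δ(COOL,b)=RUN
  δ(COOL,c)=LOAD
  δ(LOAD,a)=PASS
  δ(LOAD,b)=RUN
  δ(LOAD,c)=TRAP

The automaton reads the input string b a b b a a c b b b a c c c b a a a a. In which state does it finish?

PASS

start at TRAP
read 'b': TRAP → HOLD
read 'a': HOLD → REST
read 'b': REST → REST
read 'b': REST → REST
read 'a': REST → COOL
read 'a': COOL → ARM
read 'c': ARM → LOAD
read 'b': LOAD → RUN
read 'b': RUN → PASS
read 'b': PASS → REST
read 'a': REST → COOL
read 'c': COOL → LOAD
read 'c': LOAD → TRAP
read 'c': TRAP → HOLD
read 'b': HOLD → ARM
read 'a': ARM → RUN
read 'a': RUN → PASS
read 'a': PASS → RUN
read 'a': RUN → PASS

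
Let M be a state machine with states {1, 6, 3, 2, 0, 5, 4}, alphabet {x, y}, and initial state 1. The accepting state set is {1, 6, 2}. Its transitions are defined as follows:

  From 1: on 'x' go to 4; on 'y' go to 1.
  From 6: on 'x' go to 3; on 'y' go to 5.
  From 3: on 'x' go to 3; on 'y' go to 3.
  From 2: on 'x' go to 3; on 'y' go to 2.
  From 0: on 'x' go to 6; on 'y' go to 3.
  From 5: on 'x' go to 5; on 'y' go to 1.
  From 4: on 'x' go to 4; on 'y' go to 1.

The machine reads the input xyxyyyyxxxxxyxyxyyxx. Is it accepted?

start at 1
read 'x': 1 → 4
read 'y': 4 → 1
read 'x': 1 → 4
read 'y': 4 → 1
read 'y': 1 → 1
read 'y': 1 → 1
read 'y': 1 → 1
read 'x': 1 → 4
read 'x': 4 → 4
read 'x': 4 → 4
read 'x': 4 → 4
read 'x': 4 → 4
read 'y': 4 → 1
read 'x': 1 → 4
read 'y': 4 → 1
read 'x': 1 → 4
read 'y': 4 → 1
read 'y': 1 → 1
read 'x': 1 → 4
read 'x': 4 → 4
End state 4 is not accepting.

No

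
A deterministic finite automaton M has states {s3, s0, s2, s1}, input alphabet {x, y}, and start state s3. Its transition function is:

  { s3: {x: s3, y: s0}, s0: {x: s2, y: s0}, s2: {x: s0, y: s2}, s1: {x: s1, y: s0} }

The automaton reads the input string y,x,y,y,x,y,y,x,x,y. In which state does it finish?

s3 → s0 → s2 → s2 → s2 → s0 → s0 → s0 → s2 → s0 → s0

s0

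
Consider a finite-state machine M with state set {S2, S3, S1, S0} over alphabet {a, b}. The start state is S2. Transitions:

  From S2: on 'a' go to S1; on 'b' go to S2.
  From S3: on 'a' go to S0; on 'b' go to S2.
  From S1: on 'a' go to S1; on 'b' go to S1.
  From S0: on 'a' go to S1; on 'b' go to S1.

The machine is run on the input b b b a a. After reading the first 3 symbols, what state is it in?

S2 → S2 → S2 → S2
After 3 symbols: S2.

S2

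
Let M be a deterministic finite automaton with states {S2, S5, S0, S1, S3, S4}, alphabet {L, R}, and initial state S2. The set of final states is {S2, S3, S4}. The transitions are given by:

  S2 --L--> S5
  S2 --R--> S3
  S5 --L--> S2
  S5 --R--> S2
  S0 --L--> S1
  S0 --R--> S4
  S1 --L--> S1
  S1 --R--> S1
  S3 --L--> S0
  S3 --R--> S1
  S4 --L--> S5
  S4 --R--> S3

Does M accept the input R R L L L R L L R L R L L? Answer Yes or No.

No

Trace: S2 -R-> S3 -R-> S1 -L-> S1 -L-> S1 -L-> S1 -R-> S1 -L-> S1 -L-> S1 -R-> S1 -L-> S1 -R-> S1 -L-> S1 -L-> S1
End state S1 is not accepting.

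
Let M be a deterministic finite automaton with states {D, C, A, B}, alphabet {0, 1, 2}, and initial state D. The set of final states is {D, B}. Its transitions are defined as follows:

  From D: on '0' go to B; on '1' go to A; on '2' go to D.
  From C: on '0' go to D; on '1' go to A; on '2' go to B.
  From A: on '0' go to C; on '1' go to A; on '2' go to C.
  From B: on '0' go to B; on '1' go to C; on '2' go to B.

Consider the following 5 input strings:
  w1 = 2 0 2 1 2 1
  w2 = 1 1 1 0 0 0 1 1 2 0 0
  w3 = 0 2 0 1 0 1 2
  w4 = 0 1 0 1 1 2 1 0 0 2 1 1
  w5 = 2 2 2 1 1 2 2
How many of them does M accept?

2

w1: Trace: D -2-> D -0-> B -2-> B -1-> C -2-> B -1-> C  → end C, rejected
w2: Trace: D -1-> A -1-> A -1-> A -0-> C -0-> D -0-> B -1-> C -1-> A -2-> C -0-> D -0-> B  → end B, accepted
w3: Trace: D -0-> B -2-> B -0-> B -1-> C -0-> D -1-> A -2-> C  → end C, rejected
w4: Trace: D -0-> B -1-> C -0-> D -1-> A -1-> A -2-> C -1-> A -0-> C -0-> D -2-> D -1-> A -1-> A  → end A, rejected
w5: Trace: D -2-> D -2-> D -2-> D -1-> A -1-> A -2-> C -2-> B  → end B, accepted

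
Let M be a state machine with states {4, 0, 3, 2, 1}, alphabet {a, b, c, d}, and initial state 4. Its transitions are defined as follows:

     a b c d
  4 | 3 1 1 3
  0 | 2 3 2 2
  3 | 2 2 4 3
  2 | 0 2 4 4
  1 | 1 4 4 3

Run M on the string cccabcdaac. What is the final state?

Trace: 4 -c-> 1 -c-> 4 -c-> 1 -a-> 1 -b-> 4 -c-> 1 -d-> 3 -a-> 2 -a-> 0 -c-> 2

2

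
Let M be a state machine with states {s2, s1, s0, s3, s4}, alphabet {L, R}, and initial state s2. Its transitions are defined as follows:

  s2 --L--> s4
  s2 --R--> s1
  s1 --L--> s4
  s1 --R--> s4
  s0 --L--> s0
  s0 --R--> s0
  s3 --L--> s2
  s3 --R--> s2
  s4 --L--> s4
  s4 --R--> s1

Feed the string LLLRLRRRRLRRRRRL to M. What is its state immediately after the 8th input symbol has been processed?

s1

Trace: s2 -L-> s4 -L-> s4 -L-> s4 -R-> s1 -L-> s4 -R-> s1 -R-> s4 -R-> s1
After 8 symbols: s1.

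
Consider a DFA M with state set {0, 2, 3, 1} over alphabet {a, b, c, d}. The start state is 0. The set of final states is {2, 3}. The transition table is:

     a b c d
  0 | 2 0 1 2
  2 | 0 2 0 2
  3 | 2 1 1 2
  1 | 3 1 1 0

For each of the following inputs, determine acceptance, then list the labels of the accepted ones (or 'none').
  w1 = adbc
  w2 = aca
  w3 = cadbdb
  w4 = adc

w1: 0 → 2 → 2 → 2 → 0  → end 0, rejected
w2: 0 → 2 → 0 → 2  → end 2, accepted
w3: 0 → 1 → 3 → 2 → 2 → 2 → 2  → end 2, accepted
w4: 0 → 2 → 2 → 0  → end 0, rejected

w2, w3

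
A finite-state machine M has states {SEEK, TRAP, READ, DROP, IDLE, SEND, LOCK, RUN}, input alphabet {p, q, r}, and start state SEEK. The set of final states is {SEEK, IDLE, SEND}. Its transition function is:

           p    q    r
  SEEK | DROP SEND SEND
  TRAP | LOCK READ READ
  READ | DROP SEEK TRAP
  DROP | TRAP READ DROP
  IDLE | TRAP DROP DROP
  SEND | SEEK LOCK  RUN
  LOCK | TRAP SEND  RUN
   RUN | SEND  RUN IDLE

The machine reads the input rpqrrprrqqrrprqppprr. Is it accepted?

Trace: SEEK -r-> SEND -p-> SEEK -q-> SEND -r-> RUN -r-> IDLE -p-> TRAP -r-> READ -r-> TRAP -q-> READ -q-> SEEK -r-> SEND -r-> RUN -p-> SEND -r-> RUN -q-> RUN -p-> SEND -p-> SEEK -p-> DROP -r-> DROP -r-> DROP
End state DROP is not accepting.

No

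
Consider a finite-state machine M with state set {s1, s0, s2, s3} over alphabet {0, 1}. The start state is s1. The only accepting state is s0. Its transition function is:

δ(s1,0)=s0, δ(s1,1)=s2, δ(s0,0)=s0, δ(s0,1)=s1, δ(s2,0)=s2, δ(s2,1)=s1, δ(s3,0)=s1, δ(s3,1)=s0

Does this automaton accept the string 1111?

No

start at s1
read '1': s1 → s2
read '1': s2 → s1
read '1': s1 → s2
read '1': s2 → s1
End state s1 is not accepting.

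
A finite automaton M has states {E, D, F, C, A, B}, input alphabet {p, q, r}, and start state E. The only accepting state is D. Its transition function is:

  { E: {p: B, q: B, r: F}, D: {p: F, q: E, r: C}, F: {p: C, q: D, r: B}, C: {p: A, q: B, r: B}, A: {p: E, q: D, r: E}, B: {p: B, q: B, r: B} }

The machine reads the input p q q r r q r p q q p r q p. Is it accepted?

No

start at E
read 'p': E → B
read 'q': B → B
read 'q': B → B
read 'r': B → B
read 'r': B → B
read 'q': B → B
read 'r': B → B
read 'p': B → B
read 'q': B → B
read 'q': B → B
read 'p': B → B
read 'r': B → B
read 'q': B → B
read 'p': B → B
End state B is not accepting.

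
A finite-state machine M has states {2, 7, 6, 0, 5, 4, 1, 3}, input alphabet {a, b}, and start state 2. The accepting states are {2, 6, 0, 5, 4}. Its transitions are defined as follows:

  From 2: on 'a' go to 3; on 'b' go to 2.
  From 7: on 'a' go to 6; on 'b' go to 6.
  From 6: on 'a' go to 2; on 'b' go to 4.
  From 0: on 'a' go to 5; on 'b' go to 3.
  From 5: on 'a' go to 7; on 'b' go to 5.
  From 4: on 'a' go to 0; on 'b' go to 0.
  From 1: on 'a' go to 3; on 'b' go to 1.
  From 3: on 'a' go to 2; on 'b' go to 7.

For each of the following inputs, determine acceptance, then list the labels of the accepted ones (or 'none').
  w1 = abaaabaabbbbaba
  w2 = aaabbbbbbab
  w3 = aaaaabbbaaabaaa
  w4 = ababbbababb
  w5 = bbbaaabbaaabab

w1:
  start at 2
  read 'a': 2 → 3
  read 'b': 3 → 7
  read 'a': 7 → 6
  read 'a': 6 → 2
  read 'a': 2 → 3
  read 'b': 3 → 7
  read 'a': 7 → 6
  read 'a': 6 → 2
  read 'b': 2 → 2
  read 'b': 2 → 2
  read 'b': 2 → 2
  read 'b': 2 → 2
  read 'a': 2 → 3
  read 'b': 3 → 7
  read 'a': 7 → 6
  end 6, accepted
w2:
  start at 2
  read 'a': 2 → 3
  read 'a': 3 → 2
  read 'a': 2 → 3
  read 'b': 3 → 7
  read 'b': 7 → 6
  read 'b': 6 → 4
  read 'b': 4 → 0
  read 'b': 0 → 3
  read 'b': 3 → 7
  read 'a': 7 → 6
  read 'b': 6 → 4
  end 4, accepted
w3:
  start at 2
  read 'a': 2 → 3
  read 'a': 3 → 2
  read 'a': 2 → 3
  read 'a': 3 → 2
  read 'a': 2 → 3
  read 'b': 3 → 7
  read 'b': 7 → 6
  read 'b': 6 → 4
  read 'a': 4 → 0
  read 'a': 0 → 5
  read 'a': 5 → 7
  read 'b': 7 → 6
  read 'a': 6 → 2
  read 'a': 2 → 3
  read 'a': 3 → 2
  end 2, accepted
w4:
  start at 2
  read 'a': 2 → 3
  read 'b': 3 → 7
  read 'a': 7 → 6
  read 'b': 6 → 4
  read 'b': 4 → 0
  read 'b': 0 → 3
  read 'a': 3 → 2
  read 'b': 2 → 2
  read 'a': 2 → 3
  read 'b': 3 → 7
  read 'b': 7 → 6
  end 6, accepted
w5:
  start at 2
  read 'b': 2 → 2
  read 'b': 2 → 2
  read 'b': 2 → 2
  read 'a': 2 → 3
  read 'a': 3 → 2
  read 'a': 2 → 3
  read 'b': 3 → 7
  read 'b': 7 → 6
  read 'a': 6 → 2
  read 'a': 2 → 3
  read 'a': 3 → 2
  read 'b': 2 → 2
  read 'a': 2 → 3
  read 'b': 3 → 7
  end 7, rejected

w1, w2, w3, w4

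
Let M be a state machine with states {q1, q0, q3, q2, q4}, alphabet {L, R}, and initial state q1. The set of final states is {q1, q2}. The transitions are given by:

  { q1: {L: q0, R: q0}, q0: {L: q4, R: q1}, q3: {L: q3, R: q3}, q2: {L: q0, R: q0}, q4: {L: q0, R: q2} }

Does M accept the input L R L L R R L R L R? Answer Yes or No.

q1 → q0 → q1 → q0 → q4 → q2 → q0 → q4 → q2 → q0 → q1
End state q1 is accepting.

Yes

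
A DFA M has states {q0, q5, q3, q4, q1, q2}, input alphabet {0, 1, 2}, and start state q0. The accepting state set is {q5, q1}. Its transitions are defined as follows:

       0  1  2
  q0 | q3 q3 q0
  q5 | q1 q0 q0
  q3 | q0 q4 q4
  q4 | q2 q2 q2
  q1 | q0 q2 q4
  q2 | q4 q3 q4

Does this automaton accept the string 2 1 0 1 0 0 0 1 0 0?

q0 → q0 → q3 → q0 → q3 → q0 → q3 → q0 → q3 → q0 → q3
End state q3 is not accepting.

No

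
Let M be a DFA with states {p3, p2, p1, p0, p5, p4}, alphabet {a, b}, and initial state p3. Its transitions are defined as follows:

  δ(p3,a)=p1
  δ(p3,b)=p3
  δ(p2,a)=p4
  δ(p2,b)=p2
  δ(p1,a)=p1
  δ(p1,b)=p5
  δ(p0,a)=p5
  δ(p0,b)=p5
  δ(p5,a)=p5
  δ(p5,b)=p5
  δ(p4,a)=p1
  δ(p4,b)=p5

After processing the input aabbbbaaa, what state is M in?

p5

start at p3
read 'a': p3 → p1
read 'a': p1 → p1
read 'b': p1 → p5
read 'b': p5 → p5
read 'b': p5 → p5
read 'b': p5 → p5
read 'a': p5 → p5
read 'a': p5 → p5
read 'a': p5 → p5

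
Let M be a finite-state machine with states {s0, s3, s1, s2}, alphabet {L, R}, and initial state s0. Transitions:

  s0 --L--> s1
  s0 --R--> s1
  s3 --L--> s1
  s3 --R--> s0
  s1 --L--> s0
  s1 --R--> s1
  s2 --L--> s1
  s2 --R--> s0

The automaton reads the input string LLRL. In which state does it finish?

start at s0
read 'L': s0 → s1
read 'L': s1 → s0
read 'R': s0 → s1
read 'L': s1 → s0

s0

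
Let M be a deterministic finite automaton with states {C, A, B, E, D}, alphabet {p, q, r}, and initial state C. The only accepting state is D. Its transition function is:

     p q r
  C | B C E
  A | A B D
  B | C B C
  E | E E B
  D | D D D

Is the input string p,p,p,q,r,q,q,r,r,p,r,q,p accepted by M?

No

start at C
read 'p': C → B
read 'p': B → C
read 'p': C → B
read 'q': B → B
read 'r': B → C
read 'q': C → C
read 'q': C → C
read 'r': C → E
read 'r': E → B
read 'p': B → C
read 'r': C → E
read 'q': E → E
read 'p': E → E
End state E is not accepting.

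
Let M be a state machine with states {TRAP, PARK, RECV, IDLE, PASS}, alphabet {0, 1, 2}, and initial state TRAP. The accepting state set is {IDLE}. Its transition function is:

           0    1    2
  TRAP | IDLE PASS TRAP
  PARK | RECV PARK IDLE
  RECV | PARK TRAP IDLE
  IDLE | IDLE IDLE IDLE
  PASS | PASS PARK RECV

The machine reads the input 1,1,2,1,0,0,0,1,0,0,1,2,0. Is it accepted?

Yes

start at TRAP
read '1': TRAP → PASS
read '1': PASS → PARK
read '2': PARK → IDLE
read '1': IDLE → IDLE
read '0': IDLE → IDLE
read '0': IDLE → IDLE
read '0': IDLE → IDLE
read '1': IDLE → IDLE
read '0': IDLE → IDLE
read '0': IDLE → IDLE
read '1': IDLE → IDLE
read '2': IDLE → IDLE
read '0': IDLE → IDLE
End state IDLE is accepting.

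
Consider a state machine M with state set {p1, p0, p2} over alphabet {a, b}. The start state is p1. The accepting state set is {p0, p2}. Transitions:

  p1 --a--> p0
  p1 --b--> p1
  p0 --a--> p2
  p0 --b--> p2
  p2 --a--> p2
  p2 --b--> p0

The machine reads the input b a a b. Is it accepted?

p1 → p1 → p0 → p2 → p0
End state p0 is accepting.

Yes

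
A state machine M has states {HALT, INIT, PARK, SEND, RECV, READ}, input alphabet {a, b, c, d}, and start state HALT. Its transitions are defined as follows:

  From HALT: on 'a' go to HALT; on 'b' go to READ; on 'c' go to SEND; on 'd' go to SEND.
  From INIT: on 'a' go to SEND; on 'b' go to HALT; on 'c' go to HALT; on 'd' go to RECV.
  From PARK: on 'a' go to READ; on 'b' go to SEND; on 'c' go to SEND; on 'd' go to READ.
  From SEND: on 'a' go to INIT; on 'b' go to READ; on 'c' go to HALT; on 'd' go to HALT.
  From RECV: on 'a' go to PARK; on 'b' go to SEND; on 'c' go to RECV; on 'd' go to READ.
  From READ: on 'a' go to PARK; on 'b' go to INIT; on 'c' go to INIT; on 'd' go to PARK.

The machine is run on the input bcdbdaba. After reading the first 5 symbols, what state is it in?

HALT

HALT → READ → INIT → RECV → SEND → HALT
After 5 symbols: HALT.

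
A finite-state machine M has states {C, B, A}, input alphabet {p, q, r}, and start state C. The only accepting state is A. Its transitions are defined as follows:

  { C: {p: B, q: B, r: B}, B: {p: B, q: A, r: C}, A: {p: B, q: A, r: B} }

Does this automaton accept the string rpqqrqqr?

C → B → B → A → A → B → A → A → B
End state B is not accepting.

No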